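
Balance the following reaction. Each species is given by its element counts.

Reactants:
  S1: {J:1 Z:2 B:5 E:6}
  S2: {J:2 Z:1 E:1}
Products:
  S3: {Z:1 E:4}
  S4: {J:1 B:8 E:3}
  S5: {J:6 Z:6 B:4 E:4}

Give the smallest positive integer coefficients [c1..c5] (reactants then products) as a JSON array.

Coefficients: [4, 2, 4, 2, 1]

J: 4·1+2·2 = 8 | 4·0+2·1+1·6 = 8
Z: 4·2+2·1 = 10 | 4·1+2·0+1·6 = 10
B: 4·5+2·0 = 20 | 4·0+2·8+1·4 = 20
E: 4·6+2·1 = 26 | 4·4+2·3+1·4 = 26
gcd(4,2,4,2,1) = 1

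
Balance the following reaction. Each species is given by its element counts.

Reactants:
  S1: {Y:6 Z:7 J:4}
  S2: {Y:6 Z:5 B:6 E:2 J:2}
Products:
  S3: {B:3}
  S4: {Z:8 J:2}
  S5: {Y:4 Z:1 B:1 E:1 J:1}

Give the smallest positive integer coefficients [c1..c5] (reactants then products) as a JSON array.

Coefficients: [1, 3, 4, 2, 6]

Y: 1·6+3·6 = 24 | 4·0+2·0+6·4 = 24
Z: 1·7+3·5 = 22 | 4·0+2·8+6·1 = 22
B: 1·0+3·6 = 18 | 4·3+2·0+6·1 = 18
E: 1·0+3·2 = 6 | 4·0+2·0+6·1 = 6
J: 1·4+3·2 = 10 | 4·0+2·2+6·1 = 10
gcd(1,3,4,2,6) = 1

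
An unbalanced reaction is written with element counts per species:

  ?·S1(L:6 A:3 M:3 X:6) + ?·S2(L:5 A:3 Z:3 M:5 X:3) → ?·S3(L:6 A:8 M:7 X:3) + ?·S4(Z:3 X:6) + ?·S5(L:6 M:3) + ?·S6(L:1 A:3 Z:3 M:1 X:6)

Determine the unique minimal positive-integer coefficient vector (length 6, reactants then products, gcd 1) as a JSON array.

L: 4·6+5·5 = 49 | 3·6+4·0+5·6+1·1 = 49
A: 4·3+5·3 = 27 | 3·8+4·0+5·0+1·3 = 27
Z: 4·0+5·3 = 15 | 3·0+4·3+5·0+1·3 = 15
M: 4·3+5·5 = 37 | 3·7+4·0+5·3+1·1 = 37
X: 4·6+5·3 = 39 | 3·3+4·6+5·0+1·6 = 39
gcd(4,5,3,4,5,1) = 1

Coefficients: [4, 5, 3, 4, 5, 1]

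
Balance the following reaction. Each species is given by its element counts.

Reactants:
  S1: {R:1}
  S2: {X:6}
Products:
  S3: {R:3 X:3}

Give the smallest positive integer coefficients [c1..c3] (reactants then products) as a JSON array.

R: 6·1+1·0 = 6 | 2·3 = 6
X: 6·0+1·6 = 6 | 2·3 = 6
gcd(6,1,2) = 1

Coefficients: [6, 1, 2]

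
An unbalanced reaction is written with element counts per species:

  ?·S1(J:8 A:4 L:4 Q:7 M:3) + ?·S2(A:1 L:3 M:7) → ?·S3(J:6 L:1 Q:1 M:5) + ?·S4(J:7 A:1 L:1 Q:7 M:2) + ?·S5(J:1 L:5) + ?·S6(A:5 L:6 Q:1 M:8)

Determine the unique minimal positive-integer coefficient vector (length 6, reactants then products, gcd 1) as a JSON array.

J: 6·8+6·0 = 48 | 2·6+5·7+1·1+5·0 = 48
A: 6·4+6·1 = 30 | 2·0+5·1+1·0+5·5 = 30
L: 6·4+6·3 = 42 | 2·1+5·1+1·5+5·6 = 42
Q: 6·7+6·0 = 42 | 2·1+5·7+1·0+5·1 = 42
M: 6·3+6·7 = 60 | 2·5+5·2+1·0+5·8 = 60
gcd(6,6,2,5,1,5) = 1

Coefficients: [6, 6, 2, 5, 1, 5]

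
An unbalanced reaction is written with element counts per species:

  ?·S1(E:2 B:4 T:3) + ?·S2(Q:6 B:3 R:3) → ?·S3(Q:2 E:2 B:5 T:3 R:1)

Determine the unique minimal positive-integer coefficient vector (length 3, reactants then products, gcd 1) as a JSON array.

Coefficients: [3, 1, 3]

Q: 3·0+1·6 = 6 | 3·2 = 6
E: 3·2+1·0 = 6 | 3·2 = 6
B: 3·4+1·3 = 15 | 3·5 = 15
T: 3·3+1·0 = 9 | 3·3 = 9
R: 3·0+1·3 = 3 | 3·1 = 3
gcd(3,1,3) = 1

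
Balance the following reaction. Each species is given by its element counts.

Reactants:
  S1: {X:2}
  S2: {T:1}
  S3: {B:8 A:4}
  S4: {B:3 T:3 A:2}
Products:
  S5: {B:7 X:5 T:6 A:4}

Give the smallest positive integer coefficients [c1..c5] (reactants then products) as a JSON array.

B: 5·0+6·0+1·8+2·3 = 14 | 2·7 = 14
X: 5·2+6·0+1·0+2·0 = 10 | 2·5 = 10
T: 5·0+6·1+1·0+2·3 = 12 | 2·6 = 12
A: 5·0+6·0+1·4+2·2 = 8 | 2·4 = 8
gcd(5,6,1,2,2) = 1

Coefficients: [5, 6, 1, 2, 2]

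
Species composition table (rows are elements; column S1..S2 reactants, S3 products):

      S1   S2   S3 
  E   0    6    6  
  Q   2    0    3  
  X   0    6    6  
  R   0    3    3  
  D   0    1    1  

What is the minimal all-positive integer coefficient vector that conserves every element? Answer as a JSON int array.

Coefficients: [3, 2, 2]

E: 3·0+2·6 = 12 | 2·6 = 12
Q: 3·2+2·0 = 6 | 2·3 = 6
X: 3·0+2·6 = 12 | 2·6 = 12
R: 3·0+2·3 = 6 | 2·3 = 6
D: 3·0+2·1 = 2 | 2·1 = 2
gcd(3,2,2) = 1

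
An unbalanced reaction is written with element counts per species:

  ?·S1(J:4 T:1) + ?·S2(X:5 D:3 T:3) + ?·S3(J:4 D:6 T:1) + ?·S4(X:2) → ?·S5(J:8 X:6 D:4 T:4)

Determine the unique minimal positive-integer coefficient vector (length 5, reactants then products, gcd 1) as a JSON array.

Coefficients: [5, 2, 1, 4, 3]

J: 5·4+2·0+1·4+4·0 = 24 | 3·8 = 24
X: 5·0+2·5+1·0+4·2 = 18 | 3·6 = 18
D: 5·0+2·3+1·6+4·0 = 12 | 3·4 = 12
T: 5·1+2·3+1·1+4·0 = 12 | 3·4 = 12
gcd(5,2,1,4,3) = 1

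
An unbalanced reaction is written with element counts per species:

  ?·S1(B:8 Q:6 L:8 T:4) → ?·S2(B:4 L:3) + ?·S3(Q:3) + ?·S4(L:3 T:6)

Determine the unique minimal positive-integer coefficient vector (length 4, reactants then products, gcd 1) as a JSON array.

B: 3·8 = 24 | 6·4+6·0+2·0 = 24
Q: 3·6 = 18 | 6·0+6·3+2·0 = 18
L: 3·8 = 24 | 6·3+6·0+2·3 = 24
T: 3·4 = 12 | 6·0+6·0+2·6 = 12
gcd(3,6,6,2) = 1

Coefficients: [3, 6, 6, 2]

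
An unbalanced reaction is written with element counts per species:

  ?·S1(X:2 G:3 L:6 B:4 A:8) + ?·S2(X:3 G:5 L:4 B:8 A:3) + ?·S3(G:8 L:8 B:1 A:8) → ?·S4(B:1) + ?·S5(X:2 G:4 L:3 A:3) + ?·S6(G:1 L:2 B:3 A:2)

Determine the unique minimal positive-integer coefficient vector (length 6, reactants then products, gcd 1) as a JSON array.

X: 1·2+2·3+1·0 = 8 | 6·0+4·2+5·0 = 8
G: 1·3+2·5+1·8 = 21 | 6·0+4·4+5·1 = 21
L: 1·6+2·4+1·8 = 22 | 6·0+4·3+5·2 = 22
B: 1·4+2·8+1·1 = 21 | 6·1+4·0+5·3 = 21
A: 1·8+2·3+1·8 = 22 | 6·0+4·3+5·2 = 22
gcd(1,2,1,6,4,5) = 1

Coefficients: [1, 2, 1, 6, 4, 5]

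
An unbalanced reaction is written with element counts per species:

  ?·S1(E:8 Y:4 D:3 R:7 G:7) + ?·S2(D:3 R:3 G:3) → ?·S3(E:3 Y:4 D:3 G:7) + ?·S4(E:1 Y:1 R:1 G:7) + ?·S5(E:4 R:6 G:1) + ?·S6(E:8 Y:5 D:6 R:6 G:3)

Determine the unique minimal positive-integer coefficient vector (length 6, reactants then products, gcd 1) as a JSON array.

Coefficients: [5, 1, 2, 2, 4, 2]

E: 5·8+1·0 = 40 | 2·3+2·1+4·4+2·8 = 40
Y: 5·4+1·0 = 20 | 2·4+2·1+4·0+2·5 = 20
D: 5·3+1·3 = 18 | 2·3+2·0+4·0+2·6 = 18
R: 5·7+1·3 = 38 | 2·0+2·1+4·6+2·6 = 38
G: 5·7+1·3 = 38 | 2·7+2·7+4·1+2·3 = 38
gcd(5,1,2,2,4,2) = 1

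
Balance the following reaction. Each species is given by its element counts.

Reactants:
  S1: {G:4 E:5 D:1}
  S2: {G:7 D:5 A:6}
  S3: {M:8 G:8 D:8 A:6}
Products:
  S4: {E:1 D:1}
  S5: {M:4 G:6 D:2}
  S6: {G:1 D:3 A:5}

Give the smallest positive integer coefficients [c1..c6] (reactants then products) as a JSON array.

M: 1·0+2·0+3·8 = 24 | 5·0+6·4+6·0 = 24
G: 1·4+2·7+3·8 = 42 | 5·0+6·6+6·1 = 42
E: 1·5+2·0+3·0 = 5 | 5·1+6·0+6·0 = 5
D: 1·1+2·5+3·8 = 35 | 5·1+6·2+6·3 = 35
A: 1·0+2·6+3·6 = 30 | 5·0+6·0+6·5 = 30
gcd(1,2,3,5,6,6) = 1

Coefficients: [1, 2, 3, 5, 6, 6]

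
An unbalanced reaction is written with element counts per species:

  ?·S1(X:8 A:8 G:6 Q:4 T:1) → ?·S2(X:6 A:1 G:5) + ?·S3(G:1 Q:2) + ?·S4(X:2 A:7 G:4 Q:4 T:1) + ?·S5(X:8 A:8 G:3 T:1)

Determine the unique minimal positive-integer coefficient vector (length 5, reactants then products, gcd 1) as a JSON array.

Coefficients: [4, 1, 6, 1, 3]

X: 4·8 = 32 | 1·6+6·0+1·2+3·8 = 32
A: 4·8 = 32 | 1·1+6·0+1·7+3·8 = 32
G: 4·6 = 24 | 1·5+6·1+1·4+3·3 = 24
Q: 4·4 = 16 | 1·0+6·2+1·4+3·0 = 16
T: 4·1 = 4 | 1·0+6·0+1·1+3·1 = 4
gcd(4,1,6,1,3) = 1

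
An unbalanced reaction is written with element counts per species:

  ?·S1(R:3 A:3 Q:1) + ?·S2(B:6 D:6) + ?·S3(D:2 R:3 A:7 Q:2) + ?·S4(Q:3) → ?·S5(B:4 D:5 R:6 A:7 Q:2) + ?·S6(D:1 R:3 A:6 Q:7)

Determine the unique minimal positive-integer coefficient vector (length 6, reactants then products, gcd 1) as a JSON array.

B: 6·0+2·6+3·0+5·0 = 12 | 3·4+3·0 = 12
D: 6·0+2·6+3·2+5·0 = 18 | 3·5+3·1 = 18
R: 6·3+2·0+3·3+5·0 = 27 | 3·6+3·3 = 27
A: 6·3+2·0+3·7+5·0 = 39 | 3·7+3·6 = 39
Q: 6·1+2·0+3·2+5·3 = 27 | 3·2+3·7 = 27
gcd(6,2,3,5,3,3) = 1

Coefficients: [6, 2, 3, 5, 3, 3]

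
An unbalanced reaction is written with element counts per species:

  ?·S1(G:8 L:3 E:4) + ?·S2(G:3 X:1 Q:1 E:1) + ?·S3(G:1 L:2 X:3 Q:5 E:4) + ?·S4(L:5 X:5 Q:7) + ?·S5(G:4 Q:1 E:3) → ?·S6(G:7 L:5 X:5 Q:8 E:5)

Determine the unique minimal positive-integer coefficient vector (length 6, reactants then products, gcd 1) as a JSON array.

G: 1·8+2·3+1·1+4·0+5·4 = 35 | 5·7 = 35
L: 1·3+2·0+1·2+4·5+5·0 = 25 | 5·5 = 25
X: 1·0+2·1+1·3+4·5+5·0 = 25 | 5·5 = 25
Q: 1·0+2·1+1·5+4·7+5·1 = 40 | 5·8 = 40
E: 1·4+2·1+1·4+4·0+5·3 = 25 | 5·5 = 25
gcd(1,2,1,4,5,5) = 1

Coefficients: [1, 2, 1, 4, 5, 5]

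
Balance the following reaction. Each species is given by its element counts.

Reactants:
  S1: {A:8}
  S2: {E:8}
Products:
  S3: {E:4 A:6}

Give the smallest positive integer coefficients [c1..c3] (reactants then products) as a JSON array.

E: 3·0+2·8 = 16 | 4·4 = 16
A: 3·8+2·0 = 24 | 4·6 = 24
gcd(3,2,4) = 1

Coefficients: [3, 2, 4]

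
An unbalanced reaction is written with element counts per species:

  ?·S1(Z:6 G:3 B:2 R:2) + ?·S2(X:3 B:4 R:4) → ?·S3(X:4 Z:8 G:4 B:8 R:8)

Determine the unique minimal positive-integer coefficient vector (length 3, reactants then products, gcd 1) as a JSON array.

Coefficients: [4, 4, 3]

X: 4·0+4·3 = 12 | 3·4 = 12
Z: 4·6+4·0 = 24 | 3·8 = 24
G: 4·3+4·0 = 12 | 3·4 = 12
B: 4·2+4·4 = 24 | 3·8 = 24
R: 4·2+4·4 = 24 | 3·8 = 24
gcd(4,4,3) = 1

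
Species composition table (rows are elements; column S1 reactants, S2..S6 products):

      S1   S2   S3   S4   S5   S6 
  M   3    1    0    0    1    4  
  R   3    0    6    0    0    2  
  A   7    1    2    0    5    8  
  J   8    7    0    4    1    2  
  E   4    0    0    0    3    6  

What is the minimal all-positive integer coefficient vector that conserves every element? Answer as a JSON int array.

M: 6·3 = 18 | 4·1+2·0+3·0+2·1+3·4 = 18
R: 6·3 = 18 | 4·0+2·6+3·0+2·0+3·2 = 18
A: 6·7 = 42 | 4·1+2·2+3·0+2·5+3·8 = 42
J: 6·8 = 48 | 4·7+2·0+3·4+2·1+3·2 = 48
E: 6·4 = 24 | 4·0+2·0+3·0+2·3+3·6 = 24
gcd(6,4,2,3,2,3) = 1

Coefficients: [6, 4, 2, 3, 2, 3]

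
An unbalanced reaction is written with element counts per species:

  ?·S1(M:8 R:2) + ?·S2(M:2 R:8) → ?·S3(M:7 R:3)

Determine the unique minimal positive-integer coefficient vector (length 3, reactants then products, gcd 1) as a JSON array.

Coefficients: [5, 1, 6]

M: 5·8+1·2 = 42 | 6·7 = 42
R: 5·2+1·8 = 18 | 6·3 = 18
gcd(5,1,6) = 1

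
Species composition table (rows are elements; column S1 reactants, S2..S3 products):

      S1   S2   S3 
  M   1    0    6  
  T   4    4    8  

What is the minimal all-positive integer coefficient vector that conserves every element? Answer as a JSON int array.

M: 6·1 = 6 | 4·0+1·6 = 6
T: 6·4 = 24 | 4·4+1·8 = 24
gcd(6,4,1) = 1

Coefficients: [6, 4, 1]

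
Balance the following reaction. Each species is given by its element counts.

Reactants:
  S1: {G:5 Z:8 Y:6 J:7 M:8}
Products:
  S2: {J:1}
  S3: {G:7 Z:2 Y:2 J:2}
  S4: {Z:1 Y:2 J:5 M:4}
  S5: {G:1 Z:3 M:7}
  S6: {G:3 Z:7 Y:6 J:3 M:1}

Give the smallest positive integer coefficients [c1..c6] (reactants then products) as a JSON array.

Coefficients: [3, 3, 1, 2, 2, 2]

G: 3·5 = 15 | 3·0+1·7+2·0+2·1+2·3 = 15
Z: 3·8 = 24 | 3·0+1·2+2·1+2·3+2·7 = 24
Y: 3·6 = 18 | 3·0+1·2+2·2+2·0+2·6 = 18
J: 3·7 = 21 | 3·1+1·2+2·5+2·0+2·3 = 21
M: 3·8 = 24 | 3·0+1·0+2·4+2·7+2·1 = 24
gcd(3,3,1,2,2,2) = 1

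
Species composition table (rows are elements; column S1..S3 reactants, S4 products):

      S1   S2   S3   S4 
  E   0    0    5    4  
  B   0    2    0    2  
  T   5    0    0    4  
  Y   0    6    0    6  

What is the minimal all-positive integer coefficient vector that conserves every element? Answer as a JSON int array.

E: 4·0+5·0+4·5 = 20 | 5·4 = 20
B: 4·0+5·2+4·0 = 10 | 5·2 = 10
T: 4·5+5·0+4·0 = 20 | 5·4 = 20
Y: 4·0+5·6+4·0 = 30 | 5·6 = 30
gcd(4,5,4,5) = 1

Coefficients: [4, 5, 4, 5]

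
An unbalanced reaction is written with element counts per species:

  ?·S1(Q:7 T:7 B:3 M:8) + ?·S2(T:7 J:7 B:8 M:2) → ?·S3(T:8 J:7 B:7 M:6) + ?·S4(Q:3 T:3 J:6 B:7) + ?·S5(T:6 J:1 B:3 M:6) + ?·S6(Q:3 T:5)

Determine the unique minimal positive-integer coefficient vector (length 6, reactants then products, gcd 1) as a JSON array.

Q: 3·7+6·0 = 21 | 1·0+5·3+5·0+2·3 = 21
T: 3·7+6·7 = 63 | 1·8+5·3+5·6+2·5 = 63
J: 3·0+6·7 = 42 | 1·7+5·6+5·1+2·0 = 42
B: 3·3+6·8 = 57 | 1·7+5·7+5·3+2·0 = 57
M: 3·8+6·2 = 36 | 1·6+5·0+5·6+2·0 = 36
gcd(3,6,1,5,5,2) = 1

Coefficients: [3, 6, 1, 5, 5, 2]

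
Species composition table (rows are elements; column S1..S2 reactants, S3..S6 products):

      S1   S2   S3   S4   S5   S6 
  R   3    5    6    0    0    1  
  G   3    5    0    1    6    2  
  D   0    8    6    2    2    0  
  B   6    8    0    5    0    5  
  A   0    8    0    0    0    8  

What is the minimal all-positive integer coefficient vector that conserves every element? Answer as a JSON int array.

Coefficients: [2, 6, 5, 6, 3, 6]

R: 2·3+6·5 = 36 | 5·6+6·0+3·0+6·1 = 36
G: 2·3+6·5 = 36 | 5·0+6·1+3·6+6·2 = 36
D: 2·0+6·8 = 48 | 5·6+6·2+3·2+6·0 = 48
B: 2·6+6·8 = 60 | 5·0+6·5+3·0+6·5 = 60
A: 2·0+6·8 = 48 | 5·0+6·0+3·0+6·8 = 48
gcd(2,6,5,6,3,6) = 1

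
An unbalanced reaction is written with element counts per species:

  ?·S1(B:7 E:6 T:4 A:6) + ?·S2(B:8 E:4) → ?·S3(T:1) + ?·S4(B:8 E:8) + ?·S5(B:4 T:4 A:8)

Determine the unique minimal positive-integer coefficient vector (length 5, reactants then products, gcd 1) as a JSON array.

B: 4·7+2·8 = 44 | 4·0+4·8+3·4 = 44
E: 4·6+2·4 = 32 | 4·0+4·8+3·0 = 32
T: 4·4+2·0 = 16 | 4·1+4·0+3·4 = 16
A: 4·6+2·0 = 24 | 4·0+4·0+3·8 = 24
gcd(4,2,4,4,3) = 1

Coefficients: [4, 2, 4, 4, 3]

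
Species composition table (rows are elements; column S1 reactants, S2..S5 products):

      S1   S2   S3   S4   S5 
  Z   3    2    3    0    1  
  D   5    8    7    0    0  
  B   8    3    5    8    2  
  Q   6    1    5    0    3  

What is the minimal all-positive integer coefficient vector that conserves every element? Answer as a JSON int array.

Z: 3·3 = 9 | 1·2+1·3+1·0+4·1 = 9
D: 3·5 = 15 | 1·8+1·7+1·0+4·0 = 15
B: 3·8 = 24 | 1·3+1·5+1·8+4·2 = 24
Q: 3·6 = 18 | 1·1+1·5+1·0+4·3 = 18
gcd(3,1,1,1,4) = 1

Coefficients: [3, 1, 1, 1, 4]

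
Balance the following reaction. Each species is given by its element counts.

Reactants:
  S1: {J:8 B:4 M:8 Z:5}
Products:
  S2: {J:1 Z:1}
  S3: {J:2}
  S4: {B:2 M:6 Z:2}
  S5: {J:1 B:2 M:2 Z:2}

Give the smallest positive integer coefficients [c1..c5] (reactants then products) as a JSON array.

Coefficients: [1, 1, 3, 1, 1]

J: 1·8 = 8 | 1·1+3·2+1·0+1·1 = 8
B: 1·4 = 4 | 1·0+3·0+1·2+1·2 = 4
M: 1·8 = 8 | 1·0+3·0+1·6+1·2 = 8
Z: 1·5 = 5 | 1·1+3·0+1·2+1·2 = 5
gcd(1,1,3,1,1) = 1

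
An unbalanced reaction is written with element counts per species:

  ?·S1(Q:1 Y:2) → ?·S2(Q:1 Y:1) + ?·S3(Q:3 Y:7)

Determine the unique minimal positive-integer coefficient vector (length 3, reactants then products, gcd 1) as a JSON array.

Q: 4·1 = 4 | 1·1+1·3 = 4
Y: 4·2 = 8 | 1·1+1·7 = 8
gcd(4,1,1) = 1

Coefficients: [4, 1, 1]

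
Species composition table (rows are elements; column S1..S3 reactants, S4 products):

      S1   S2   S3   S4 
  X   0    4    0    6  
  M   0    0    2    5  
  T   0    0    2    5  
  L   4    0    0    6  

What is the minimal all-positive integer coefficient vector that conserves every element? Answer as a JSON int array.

Coefficients: [3, 3, 5, 2]

X: 3·0+3·4+5·0 = 12 | 2·6 = 12
M: 3·0+3·0+5·2 = 10 | 2·5 = 10
T: 3·0+3·0+5·2 = 10 | 2·5 = 10
L: 3·4+3·0+5·0 = 12 | 2·6 = 12
gcd(3,3,5,2) = 1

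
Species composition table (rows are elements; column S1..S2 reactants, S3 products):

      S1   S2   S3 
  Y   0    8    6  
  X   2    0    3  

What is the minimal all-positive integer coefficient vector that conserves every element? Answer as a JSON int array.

Coefficients: [6, 3, 4]

Y: 6·0+3·8 = 24 | 4·6 = 24
X: 6·2+3·0 = 12 | 4·3 = 12
gcd(6,3,4) = 1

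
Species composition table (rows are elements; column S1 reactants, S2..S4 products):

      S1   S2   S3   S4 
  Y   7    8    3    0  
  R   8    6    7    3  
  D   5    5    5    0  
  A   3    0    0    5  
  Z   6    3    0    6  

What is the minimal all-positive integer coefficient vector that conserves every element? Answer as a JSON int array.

Y: 5·7 = 35 | 4·8+1·3+3·0 = 35
R: 5·8 = 40 | 4·6+1·7+3·3 = 40
D: 5·5 = 25 | 4·5+1·5+3·0 = 25
A: 5·3 = 15 | 4·0+1·0+3·5 = 15
Z: 5·6 = 30 | 4·3+1·0+3·6 = 30
gcd(5,4,1,3) = 1

Coefficients: [5, 4, 1, 3]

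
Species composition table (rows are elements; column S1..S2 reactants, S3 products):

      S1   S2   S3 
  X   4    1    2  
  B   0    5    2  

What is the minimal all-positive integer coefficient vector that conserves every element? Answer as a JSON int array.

Coefficients: [2, 2, 5]

X: 2·4+2·1 = 10 | 5·2 = 10
B: 2·0+2·5 = 10 | 5·2 = 10
gcd(2,2,5) = 1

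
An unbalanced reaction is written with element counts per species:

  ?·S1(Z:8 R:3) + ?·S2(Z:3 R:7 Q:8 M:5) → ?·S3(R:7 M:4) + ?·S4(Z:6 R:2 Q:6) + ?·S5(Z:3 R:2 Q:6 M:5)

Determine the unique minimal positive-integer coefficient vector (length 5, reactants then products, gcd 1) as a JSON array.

Z: 3·8+6·3 = 42 | 5·0+6·6+2·3 = 42
R: 3·3+6·7 = 51 | 5·7+6·2+2·2 = 51
Q: 3·0+6·8 = 48 | 5·0+6·6+2·6 = 48
M: 3·0+6·5 = 30 | 5·4+6·0+2·5 = 30
gcd(3,6,5,6,2) = 1

Coefficients: [3, 6, 5, 6, 2]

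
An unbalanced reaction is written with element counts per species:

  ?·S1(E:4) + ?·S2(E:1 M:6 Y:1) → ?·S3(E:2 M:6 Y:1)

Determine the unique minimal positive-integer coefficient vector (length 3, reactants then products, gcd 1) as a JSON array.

Coefficients: [1, 4, 4]

E: 1·4+4·1 = 8 | 4·2 = 8
M: 1·0+4·6 = 24 | 4·6 = 24
Y: 1·0+4·1 = 4 | 4·1 = 4
gcd(1,4,4) = 1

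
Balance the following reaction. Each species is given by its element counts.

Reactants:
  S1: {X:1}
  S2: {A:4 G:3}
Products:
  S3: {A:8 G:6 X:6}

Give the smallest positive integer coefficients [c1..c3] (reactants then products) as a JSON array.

Coefficients: [6, 2, 1]

A: 6·0+2·4 = 8 | 1·8 = 8
G: 6·0+2·3 = 6 | 1·6 = 6
X: 6·1+2·0 = 6 | 1·6 = 6
gcd(6,2,1) = 1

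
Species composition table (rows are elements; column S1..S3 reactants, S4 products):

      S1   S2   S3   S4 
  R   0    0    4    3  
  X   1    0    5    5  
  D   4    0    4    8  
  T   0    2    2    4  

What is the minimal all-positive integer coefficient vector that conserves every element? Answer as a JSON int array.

Coefficients: [5, 5, 3, 4]

R: 5·0+5·0+3·4 = 12 | 4·3 = 12
X: 5·1+5·0+3·5 = 20 | 4·5 = 20
D: 5·4+5·0+3·4 = 32 | 4·8 = 32
T: 5·0+5·2+3·2 = 16 | 4·4 = 16
gcd(5,5,3,4) = 1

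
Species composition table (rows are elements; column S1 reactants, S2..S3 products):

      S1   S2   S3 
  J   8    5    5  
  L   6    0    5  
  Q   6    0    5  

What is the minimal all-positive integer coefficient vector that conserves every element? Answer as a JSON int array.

J: 5·8 = 40 | 2·5+6·5 = 40
L: 5·6 = 30 | 2·0+6·5 = 30
Q: 5·6 = 30 | 2·0+6·5 = 30
gcd(5,2,6) = 1

Coefficients: [5, 2, 6]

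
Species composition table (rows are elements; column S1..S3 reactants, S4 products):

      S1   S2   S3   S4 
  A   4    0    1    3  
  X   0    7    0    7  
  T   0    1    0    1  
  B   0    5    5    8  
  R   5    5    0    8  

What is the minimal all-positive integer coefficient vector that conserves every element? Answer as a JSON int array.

Coefficients: [3, 5, 3, 5]

A: 3·4+5·0+3·1 = 15 | 5·3 = 15
X: 3·0+5·7+3·0 = 35 | 5·7 = 35
T: 3·0+5·1+3·0 = 5 | 5·1 = 5
B: 3·0+5·5+3·5 = 40 | 5·8 = 40
R: 3·5+5·5+3·0 = 40 | 5·8 = 40
gcd(3,5,3,5) = 1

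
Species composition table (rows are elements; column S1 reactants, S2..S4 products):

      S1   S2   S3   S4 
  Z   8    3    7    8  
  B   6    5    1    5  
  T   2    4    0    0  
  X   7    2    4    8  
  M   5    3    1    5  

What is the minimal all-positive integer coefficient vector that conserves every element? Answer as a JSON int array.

Z: 6·8 = 48 | 3·3+1·7+4·8 = 48
B: 6·6 = 36 | 3·5+1·1+4·5 = 36
T: 6·2 = 12 | 3·4+1·0+4·0 = 12
X: 6·7 = 42 | 3·2+1·4+4·8 = 42
M: 6·5 = 30 | 3·3+1·1+4·5 = 30
gcd(6,3,1,4) = 1

Coefficients: [6, 3, 1, 4]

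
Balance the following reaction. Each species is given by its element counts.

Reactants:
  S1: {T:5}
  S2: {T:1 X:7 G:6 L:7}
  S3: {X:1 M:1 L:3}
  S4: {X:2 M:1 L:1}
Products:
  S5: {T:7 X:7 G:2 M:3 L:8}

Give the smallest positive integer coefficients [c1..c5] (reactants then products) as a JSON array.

T: 4·5+1·1+4·0+5·0 = 21 | 3·7 = 21
X: 4·0+1·7+4·1+5·2 = 21 | 3·7 = 21
G: 4·0+1·6+4·0+5·0 = 6 | 3·2 = 6
M: 4·0+1·0+4·1+5·1 = 9 | 3·3 = 9
L: 4·0+1·7+4·3+5·1 = 24 | 3·8 = 24
gcd(4,1,4,5,3) = 1

Coefficients: [4, 1, 4, 5, 3]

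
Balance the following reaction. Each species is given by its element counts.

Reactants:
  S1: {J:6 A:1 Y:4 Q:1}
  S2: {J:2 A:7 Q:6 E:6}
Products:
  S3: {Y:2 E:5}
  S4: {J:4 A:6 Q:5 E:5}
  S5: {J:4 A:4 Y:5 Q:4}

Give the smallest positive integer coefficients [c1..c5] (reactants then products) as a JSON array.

J: 3·6+5·2 = 28 | 1·0+5·4+2·4 = 28
A: 3·1+5·7 = 38 | 1·0+5·6+2·4 = 38
Y: 3·4+5·0 = 12 | 1·2+5·0+2·5 = 12
Q: 3·1+5·6 = 33 | 1·0+5·5+2·4 = 33
E: 3·0+5·6 = 30 | 1·5+5·5+2·0 = 30
gcd(3,5,1,5,2) = 1

Coefficients: [3, 5, 1, 5, 2]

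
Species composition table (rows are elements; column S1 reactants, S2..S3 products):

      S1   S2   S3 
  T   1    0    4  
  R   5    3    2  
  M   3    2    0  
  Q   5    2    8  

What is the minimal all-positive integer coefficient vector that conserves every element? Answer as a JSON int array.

Coefficients: [4, 6, 1]

T: 4·1 = 4 | 6·0+1·4 = 4
R: 4·5 = 20 | 6·3+1·2 = 20
M: 4·3 = 12 | 6·2+1·0 = 12
Q: 4·5 = 20 | 6·2+1·8 = 20
gcd(4,6,1) = 1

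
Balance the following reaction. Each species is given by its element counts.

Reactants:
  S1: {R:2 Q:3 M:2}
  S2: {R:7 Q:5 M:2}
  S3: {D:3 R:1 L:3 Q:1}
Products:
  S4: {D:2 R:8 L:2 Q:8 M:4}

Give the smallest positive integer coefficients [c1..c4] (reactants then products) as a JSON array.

D: 4·0+2·0+2·3 = 6 | 3·2 = 6
R: 4·2+2·7+2·1 = 24 | 3·8 = 24
L: 4·0+2·0+2·3 = 6 | 3·2 = 6
Q: 4·3+2·5+2·1 = 24 | 3·8 = 24
M: 4·2+2·2+2·0 = 12 | 3·4 = 12
gcd(4,2,2,3) = 1

Coefficients: [4, 2, 2, 3]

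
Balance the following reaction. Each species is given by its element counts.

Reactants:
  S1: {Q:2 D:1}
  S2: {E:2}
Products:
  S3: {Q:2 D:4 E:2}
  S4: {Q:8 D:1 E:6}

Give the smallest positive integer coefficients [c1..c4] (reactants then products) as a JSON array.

Q: 5·2+4·0 = 10 | 1·2+1·8 = 10
D: 5·1+4·0 = 5 | 1·4+1·1 = 5
E: 5·0+4·2 = 8 | 1·2+1·6 = 8
gcd(5,4,1,1) = 1

Coefficients: [5, 4, 1, 1]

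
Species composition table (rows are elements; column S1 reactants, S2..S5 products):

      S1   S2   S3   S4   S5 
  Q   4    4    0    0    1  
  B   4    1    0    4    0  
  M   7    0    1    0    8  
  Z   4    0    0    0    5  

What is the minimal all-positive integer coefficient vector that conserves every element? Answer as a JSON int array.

Coefficients: [5, 4, 3, 4, 4]

Q: 5·4 = 20 | 4·4+3·0+4·0+4·1 = 20
B: 5·4 = 20 | 4·1+3·0+4·4+4·0 = 20
M: 5·7 = 35 | 4·0+3·1+4·0+4·8 = 35
Z: 5·4 = 20 | 4·0+3·0+4·0+4·5 = 20
gcd(5,4,3,4,4) = 1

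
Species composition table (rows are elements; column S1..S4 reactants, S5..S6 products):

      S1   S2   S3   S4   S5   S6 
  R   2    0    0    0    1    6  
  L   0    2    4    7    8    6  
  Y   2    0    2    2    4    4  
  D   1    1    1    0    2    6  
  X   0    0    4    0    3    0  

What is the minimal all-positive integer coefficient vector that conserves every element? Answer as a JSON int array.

Coefficients: [5, 6, 3, 2, 4, 1]

R: 5·2+6·0+3·0+2·0 = 10 | 4·1+1·6 = 10
L: 5·0+6·2+3·4+2·7 = 38 | 4·8+1·6 = 38
Y: 5·2+6·0+3·2+2·2 = 20 | 4·4+1·4 = 20
D: 5·1+6·1+3·1+2·0 = 14 | 4·2+1·6 = 14
X: 5·0+6·0+3·4+2·0 = 12 | 4·3+1·0 = 12
gcd(5,6,3,2,4,1) = 1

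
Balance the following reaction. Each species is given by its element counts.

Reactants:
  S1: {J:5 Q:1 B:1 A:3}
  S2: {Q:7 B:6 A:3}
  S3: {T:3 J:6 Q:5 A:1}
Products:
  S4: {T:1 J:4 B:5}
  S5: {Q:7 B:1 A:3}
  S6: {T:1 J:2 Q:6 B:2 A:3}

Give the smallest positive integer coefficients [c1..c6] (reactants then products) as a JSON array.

Coefficients: [2, 6, 3, 5, 5, 4]

T: 2·0+6·0+3·3 = 9 | 5·1+5·0+4·1 = 9
J: 2·5+6·0+3·6 = 28 | 5·4+5·0+4·2 = 28
Q: 2·1+6·7+3·5 = 59 | 5·0+5·7+4·6 = 59
B: 2·1+6·6+3·0 = 38 | 5·5+5·1+4·2 = 38
A: 2·3+6·3+3·1 = 27 | 5·0+5·3+4·3 = 27
gcd(2,6,3,5,5,4) = 1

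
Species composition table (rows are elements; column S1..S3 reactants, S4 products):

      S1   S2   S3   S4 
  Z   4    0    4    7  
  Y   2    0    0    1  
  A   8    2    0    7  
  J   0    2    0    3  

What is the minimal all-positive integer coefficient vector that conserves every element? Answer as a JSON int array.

Coefficients: [2, 6, 5, 4]

Z: 2·4+6·0+5·4 = 28 | 4·7 = 28
Y: 2·2+6·0+5·0 = 4 | 4·1 = 4
A: 2·8+6·2+5·0 = 28 | 4·7 = 28
J: 2·0+6·2+5·0 = 12 | 4·3 = 12
gcd(2,6,5,4) = 1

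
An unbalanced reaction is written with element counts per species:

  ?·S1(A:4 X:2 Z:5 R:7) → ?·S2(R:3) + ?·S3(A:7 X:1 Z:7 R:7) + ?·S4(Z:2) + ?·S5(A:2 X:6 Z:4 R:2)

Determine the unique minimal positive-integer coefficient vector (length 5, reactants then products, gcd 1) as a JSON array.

Coefficients: [4, 4, 2, 1, 1]

A: 4·4 = 16 | 4·0+2·7+1·0+1·2 = 16
X: 4·2 = 8 | 4·0+2·1+1·0+1·6 = 8
Z: 4·5 = 20 | 4·0+2·7+1·2+1·4 = 20
R: 4·7 = 28 | 4·3+2·7+1·0+1·2 = 28
gcd(4,4,2,1,1) = 1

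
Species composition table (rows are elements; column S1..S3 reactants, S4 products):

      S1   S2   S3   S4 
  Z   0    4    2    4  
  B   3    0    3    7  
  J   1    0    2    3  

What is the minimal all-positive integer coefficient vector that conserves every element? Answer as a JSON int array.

Z: 5·0+2·4+2·2 = 12 | 3·4 = 12
B: 5·3+2·0+2·3 = 21 | 3·7 = 21
J: 5·1+2·0+2·2 = 9 | 3·3 = 9
gcd(5,2,2,3) = 1

Coefficients: [5, 2, 2, 3]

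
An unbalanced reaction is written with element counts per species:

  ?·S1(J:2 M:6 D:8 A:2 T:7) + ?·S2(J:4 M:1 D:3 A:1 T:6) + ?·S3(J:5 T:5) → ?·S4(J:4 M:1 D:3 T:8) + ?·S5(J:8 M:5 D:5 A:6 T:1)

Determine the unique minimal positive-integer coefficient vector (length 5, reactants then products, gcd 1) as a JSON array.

J: 1·2+4·4+2·5 = 28 | 5·4+1·8 = 28
M: 1·6+4·1+2·0 = 10 | 5·1+1·5 = 10
D: 1·8+4·3+2·0 = 20 | 5·3+1·5 = 20
A: 1·2+4·1+2·0 = 6 | 5·0+1·6 = 6
T: 1·7+4·6+2·5 = 41 | 5·8+1·1 = 41
gcd(1,4,2,5,1) = 1

Coefficients: [1, 4, 2, 5, 1]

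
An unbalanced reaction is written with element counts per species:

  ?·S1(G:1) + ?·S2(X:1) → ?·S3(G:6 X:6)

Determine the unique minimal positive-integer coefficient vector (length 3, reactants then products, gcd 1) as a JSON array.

G: 6·1+6·0 = 6 | 1·6 = 6
X: 6·0+6·1 = 6 | 1·6 = 6
gcd(6,6,1) = 1

Coefficients: [6, 6, 1]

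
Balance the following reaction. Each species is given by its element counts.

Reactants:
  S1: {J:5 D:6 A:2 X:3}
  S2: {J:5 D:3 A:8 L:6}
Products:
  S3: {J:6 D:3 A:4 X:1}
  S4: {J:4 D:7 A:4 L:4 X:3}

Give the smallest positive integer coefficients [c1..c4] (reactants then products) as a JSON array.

J: 4·5+2·5 = 30 | 3·6+3·4 = 30
D: 4·6+2·3 = 30 | 3·3+3·7 = 30
A: 4·2+2·8 = 24 | 3·4+3·4 = 24
L: 4·0+2·6 = 12 | 3·0+3·4 = 12
X: 4·3+2·0 = 12 | 3·1+3·3 = 12
gcd(4,2,3,3) = 1

Coefficients: [4, 2, 3, 3]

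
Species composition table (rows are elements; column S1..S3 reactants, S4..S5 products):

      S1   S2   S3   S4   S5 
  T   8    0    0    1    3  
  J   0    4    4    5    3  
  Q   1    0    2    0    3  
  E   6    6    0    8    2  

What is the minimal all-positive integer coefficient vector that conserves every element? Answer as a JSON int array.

Coefficients: [1, 6, 1, 5, 1]

T: 1·8+6·0+1·0 = 8 | 5·1+1·3 = 8
J: 1·0+6·4+1·4 = 28 | 5·5+1·3 = 28
Q: 1·1+6·0+1·2 = 3 | 5·0+1·3 = 3
E: 1·6+6·6+1·0 = 42 | 5·8+1·2 = 42
gcd(1,6,1,5,1) = 1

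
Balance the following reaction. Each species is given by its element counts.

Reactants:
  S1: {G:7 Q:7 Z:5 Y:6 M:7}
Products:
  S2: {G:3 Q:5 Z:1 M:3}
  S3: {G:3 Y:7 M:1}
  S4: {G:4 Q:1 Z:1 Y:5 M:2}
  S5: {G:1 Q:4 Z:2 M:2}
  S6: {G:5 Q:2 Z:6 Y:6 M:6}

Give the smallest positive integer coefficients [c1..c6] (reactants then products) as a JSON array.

Coefficients: [4, 3, 1, 1, 2, 2]

G: 4·7 = 28 | 3·3+1·3+1·4+2·1+2·5 = 28
Q: 4·7 = 28 | 3·5+1·0+1·1+2·4+2·2 = 28
Z: 4·5 = 20 | 3·1+1·0+1·1+2·2+2·6 = 20
Y: 4·6 = 24 | 3·0+1·7+1·5+2·0+2·6 = 24
M: 4·7 = 28 | 3·3+1·1+1·2+2·2+2·6 = 28
gcd(4,3,1,1,2,2) = 1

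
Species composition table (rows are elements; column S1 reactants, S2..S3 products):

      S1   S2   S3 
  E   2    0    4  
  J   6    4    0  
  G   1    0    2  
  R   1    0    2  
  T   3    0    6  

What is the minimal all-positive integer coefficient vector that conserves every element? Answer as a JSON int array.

Coefficients: [2, 3, 1]

E: 2·2 = 4 | 3·0+1·4 = 4
J: 2·6 = 12 | 3·4+1·0 = 12
G: 2·1 = 2 | 3·0+1·2 = 2
R: 2·1 = 2 | 3·0+1·2 = 2
T: 2·3 = 6 | 3·0+1·6 = 6
gcd(2,3,1) = 1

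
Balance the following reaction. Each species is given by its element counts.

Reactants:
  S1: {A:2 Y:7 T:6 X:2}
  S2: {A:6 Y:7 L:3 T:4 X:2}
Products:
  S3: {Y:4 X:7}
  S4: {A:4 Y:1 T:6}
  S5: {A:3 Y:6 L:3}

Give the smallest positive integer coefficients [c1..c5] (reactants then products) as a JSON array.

A: 1·2+6·6 = 38 | 2·0+5·4+6·3 = 38
Y: 1·7+6·7 = 49 | 2·4+5·1+6·6 = 49
L: 1·0+6·3 = 18 | 2·0+5·0+6·3 = 18
T: 1·6+6·4 = 30 | 2·0+5·6+6·0 = 30
X: 1·2+6·2 = 14 | 2·7+5·0+6·0 = 14
gcd(1,6,2,5,6) = 1

Coefficients: [1, 6, 2, 5, 6]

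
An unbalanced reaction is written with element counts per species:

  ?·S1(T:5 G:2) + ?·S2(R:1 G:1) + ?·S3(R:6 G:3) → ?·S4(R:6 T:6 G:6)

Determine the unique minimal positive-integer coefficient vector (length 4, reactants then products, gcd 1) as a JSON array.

Coefficients: [6, 6, 4, 5]

R: 6·0+6·1+4·6 = 30 | 5·6 = 30
T: 6·5+6·0+4·0 = 30 | 5·6 = 30
G: 6·2+6·1+4·3 = 30 | 5·6 = 30
gcd(6,6,4,5) = 1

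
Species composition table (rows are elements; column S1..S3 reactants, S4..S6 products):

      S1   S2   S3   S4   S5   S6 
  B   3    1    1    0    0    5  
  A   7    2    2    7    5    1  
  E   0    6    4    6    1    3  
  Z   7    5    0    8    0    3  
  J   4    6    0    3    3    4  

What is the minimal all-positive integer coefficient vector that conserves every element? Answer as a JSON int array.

Coefficients: [5, 4, 6, 5, 3, 5]

B: 5·3+4·1+6·1 = 25 | 5·0+3·0+5·5 = 25
A: 5·7+4·2+6·2 = 55 | 5·7+3·5+5·1 = 55
E: 5·0+4·6+6·4 = 48 | 5·6+3·1+5·3 = 48
Z: 5·7+4·5+6·0 = 55 | 5·8+3·0+5·3 = 55
J: 5·4+4·6+6·0 = 44 | 5·3+3·3+5·4 = 44
gcd(5,4,6,5,3,5) = 1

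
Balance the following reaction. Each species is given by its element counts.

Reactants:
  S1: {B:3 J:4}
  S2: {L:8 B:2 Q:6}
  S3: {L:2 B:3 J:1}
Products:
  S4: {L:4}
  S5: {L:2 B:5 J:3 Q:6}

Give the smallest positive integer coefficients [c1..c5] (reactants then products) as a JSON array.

L: 2·0+3·8+1·2 = 26 | 5·4+3·2 = 26
B: 2·3+3·2+1·3 = 15 | 5·0+3·5 = 15
J: 2·4+3·0+1·1 = 9 | 5·0+3·3 = 9
Q: 2·0+3·6+1·0 = 18 | 5·0+3·6 = 18
gcd(2,3,1,5,3) = 1

Coefficients: [2, 3, 1, 5, 3]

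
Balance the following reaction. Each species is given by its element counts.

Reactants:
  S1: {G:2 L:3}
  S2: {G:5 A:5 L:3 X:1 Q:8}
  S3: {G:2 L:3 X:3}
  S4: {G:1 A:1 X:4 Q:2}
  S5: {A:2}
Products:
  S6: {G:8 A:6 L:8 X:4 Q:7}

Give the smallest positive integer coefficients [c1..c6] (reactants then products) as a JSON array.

Coefficients: [6, 5, 5, 1, 5, 6]

G: 6·2+5·5+5·2+1·1+5·0 = 48 | 6·8 = 48
A: 6·0+5·5+5·0+1·1+5·2 = 36 | 6·6 = 36
L: 6·3+5·3+5·3+1·0+5·0 = 48 | 6·8 = 48
X: 6·0+5·1+5·3+1·4+5·0 = 24 | 6·4 = 24
Q: 6·0+5·8+5·0+1·2+5·0 = 42 | 6·7 = 42
gcd(6,5,5,1,5,6) = 1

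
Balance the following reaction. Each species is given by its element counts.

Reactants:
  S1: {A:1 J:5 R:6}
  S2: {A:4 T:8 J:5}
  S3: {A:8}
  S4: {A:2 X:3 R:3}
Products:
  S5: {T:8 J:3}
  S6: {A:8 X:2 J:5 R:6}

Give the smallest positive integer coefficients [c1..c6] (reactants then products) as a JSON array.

Coefficients: [4, 5, 2, 4, 5, 6]

A: 4·1+5·4+2·8+4·2 = 48 | 5·0+6·8 = 48
X: 4·0+5·0+2·0+4·3 = 12 | 5·0+6·2 = 12
T: 4·0+5·8+2·0+4·0 = 40 | 5·8+6·0 = 40
J: 4·5+5·5+2·0+4·0 = 45 | 5·3+6·5 = 45
R: 4·6+5·0+2·0+4·3 = 36 | 5·0+6·6 = 36
gcd(4,5,2,4,5,6) = 1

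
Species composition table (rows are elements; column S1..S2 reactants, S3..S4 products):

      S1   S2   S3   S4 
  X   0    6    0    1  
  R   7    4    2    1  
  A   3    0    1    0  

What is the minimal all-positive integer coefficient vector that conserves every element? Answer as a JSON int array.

Coefficients: [2, 1, 6, 6]

X: 2·0+1·6 = 6 | 6·0+6·1 = 6
R: 2·7+1·4 = 18 | 6·2+6·1 = 18
A: 2·3+1·0 = 6 | 6·1+6·0 = 6
gcd(2,1,6,6) = 1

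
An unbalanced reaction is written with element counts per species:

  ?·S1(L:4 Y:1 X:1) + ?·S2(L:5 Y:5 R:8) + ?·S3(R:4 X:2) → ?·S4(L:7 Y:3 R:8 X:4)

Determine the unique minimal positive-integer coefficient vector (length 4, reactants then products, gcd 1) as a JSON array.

L: 4·4+1·5+4·0 = 21 | 3·7 = 21
Y: 4·1+1·5+4·0 = 9 | 3·3 = 9
R: 4·0+1·8+4·4 = 24 | 3·8 = 24
X: 4·1+1·0+4·2 = 12 | 3·4 = 12
gcd(4,1,4,3) = 1

Coefficients: [4, 1, 4, 3]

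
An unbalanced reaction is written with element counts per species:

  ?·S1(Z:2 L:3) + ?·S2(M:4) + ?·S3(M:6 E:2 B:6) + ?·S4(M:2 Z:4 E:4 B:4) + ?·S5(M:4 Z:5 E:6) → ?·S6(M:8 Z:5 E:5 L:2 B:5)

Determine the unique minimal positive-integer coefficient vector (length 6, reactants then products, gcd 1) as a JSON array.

Coefficients: [4, 4, 3, 3, 2, 6]

M: 4·0+4·4+3·6+3·2+2·4 = 48 | 6·8 = 48
Z: 4·2+4·0+3·0+3·4+2·5 = 30 | 6·5 = 30
E: 4·0+4·0+3·2+3·4+2·6 = 30 | 6·5 = 30
L: 4·3+4·0+3·0+3·0+2·0 = 12 | 6·2 = 12
B: 4·0+4·0+3·6+3·4+2·0 = 30 | 6·5 = 30
gcd(4,4,3,3,2,6) = 1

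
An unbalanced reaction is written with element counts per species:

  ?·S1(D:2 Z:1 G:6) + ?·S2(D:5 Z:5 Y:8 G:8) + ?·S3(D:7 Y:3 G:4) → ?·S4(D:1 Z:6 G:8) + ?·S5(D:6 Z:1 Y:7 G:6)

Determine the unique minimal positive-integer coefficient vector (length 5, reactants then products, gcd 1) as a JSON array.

D: 3·2+4·5+1·7 = 33 | 3·1+5·6 = 33
Z: 3·1+4·5+1·0 = 23 | 3·6+5·1 = 23
Y: 3·0+4·8+1·3 = 35 | 3·0+5·7 = 35
G: 3·6+4·8+1·4 = 54 | 3·8+5·6 = 54
gcd(3,4,1,3,5) = 1

Coefficients: [3, 4, 1, 3, 5]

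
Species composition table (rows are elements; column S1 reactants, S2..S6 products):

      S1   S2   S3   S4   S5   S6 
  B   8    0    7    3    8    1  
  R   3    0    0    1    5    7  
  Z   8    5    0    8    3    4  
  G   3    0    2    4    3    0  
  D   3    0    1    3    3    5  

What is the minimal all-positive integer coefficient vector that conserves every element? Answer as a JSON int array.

B: 6·8 = 48 | 6·0+4·7+1·3+2·8+1·1 = 48
R: 6·3 = 18 | 6·0+4·0+1·1+2·5+1·7 = 18
Z: 6·8 = 48 | 6·5+4·0+1·8+2·3+1·4 = 48
G: 6·3 = 18 | 6·0+4·2+1·4+2·3+1·0 = 18
D: 6·3 = 18 | 6·0+4·1+1·3+2·3+1·5 = 18
gcd(6,6,4,1,2,1) = 1

Coefficients: [6, 6, 4, 1, 2, 1]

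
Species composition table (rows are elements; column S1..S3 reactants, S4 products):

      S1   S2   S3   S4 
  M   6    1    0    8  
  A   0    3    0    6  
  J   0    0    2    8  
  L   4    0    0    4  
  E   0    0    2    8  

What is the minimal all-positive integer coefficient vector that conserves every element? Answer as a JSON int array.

M: 1·6+2·1+4·0 = 8 | 1·8 = 8
A: 1·0+2·3+4·0 = 6 | 1·6 = 6
J: 1·0+2·0+4·2 = 8 | 1·8 = 8
L: 1·4+2·0+4·0 = 4 | 1·4 = 4
E: 1·0+2·0+4·2 = 8 | 1·8 = 8
gcd(1,2,4,1) = 1

Coefficients: [1, 2, 4, 1]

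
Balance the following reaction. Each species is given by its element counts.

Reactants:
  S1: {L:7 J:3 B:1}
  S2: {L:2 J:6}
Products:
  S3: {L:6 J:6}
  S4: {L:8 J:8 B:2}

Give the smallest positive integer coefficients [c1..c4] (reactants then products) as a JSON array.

L: 6·7+6·2 = 54 | 5·6+3·8 = 54
J: 6·3+6·6 = 54 | 5·6+3·8 = 54
B: 6·1+6·0 = 6 | 5·0+3·2 = 6
gcd(6,6,5,3) = 1

Coefficients: [6, 6, 5, 3]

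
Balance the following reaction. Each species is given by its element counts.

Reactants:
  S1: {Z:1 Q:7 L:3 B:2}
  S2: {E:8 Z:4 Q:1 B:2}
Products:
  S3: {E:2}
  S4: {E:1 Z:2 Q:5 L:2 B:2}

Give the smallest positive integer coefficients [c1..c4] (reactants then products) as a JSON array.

Coefficients: [4, 2, 5, 6]

E: 4·0+2·8 = 16 | 5·2+6·1 = 16
Z: 4·1+2·4 = 12 | 5·0+6·2 = 12
Q: 4·7+2·1 = 30 | 5·0+6·5 = 30
L: 4·3+2·0 = 12 | 5·0+6·2 = 12
B: 4·2+2·2 = 12 | 5·0+6·2 = 12
gcd(4,2,5,6) = 1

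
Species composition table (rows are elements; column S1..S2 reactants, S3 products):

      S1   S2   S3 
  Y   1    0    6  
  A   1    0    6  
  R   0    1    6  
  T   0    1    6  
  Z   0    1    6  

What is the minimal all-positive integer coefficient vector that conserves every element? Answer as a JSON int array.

Coefficients: [6, 6, 1]

Y: 6·1+6·0 = 6 | 1·6 = 6
A: 6·1+6·0 = 6 | 1·6 = 6
R: 6·0+6·1 = 6 | 1·6 = 6
T: 6·0+6·1 = 6 | 1·6 = 6
Z: 6·0+6·1 = 6 | 1·6 = 6
gcd(6,6,1) = 1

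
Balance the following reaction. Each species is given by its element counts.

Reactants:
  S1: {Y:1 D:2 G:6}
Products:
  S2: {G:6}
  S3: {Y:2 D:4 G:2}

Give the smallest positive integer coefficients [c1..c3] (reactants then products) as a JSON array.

Coefficients: [6, 5, 3]

Y: 6·1 = 6 | 5·0+3·2 = 6
D: 6·2 = 12 | 5·0+3·4 = 12
G: 6·6 = 36 | 5·6+3·2 = 36
gcd(6,5,3) = 1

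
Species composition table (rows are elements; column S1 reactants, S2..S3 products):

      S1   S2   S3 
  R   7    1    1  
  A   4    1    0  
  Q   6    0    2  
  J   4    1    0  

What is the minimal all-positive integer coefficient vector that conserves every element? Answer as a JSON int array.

Coefficients: [1, 4, 3]

R: 1·7 = 7 | 4·1+3·1 = 7
A: 1·4 = 4 | 4·1+3·0 = 4
Q: 1·6 = 6 | 4·0+3·2 = 6
J: 1·4 = 4 | 4·1+3·0 = 4
gcd(1,4,3) = 1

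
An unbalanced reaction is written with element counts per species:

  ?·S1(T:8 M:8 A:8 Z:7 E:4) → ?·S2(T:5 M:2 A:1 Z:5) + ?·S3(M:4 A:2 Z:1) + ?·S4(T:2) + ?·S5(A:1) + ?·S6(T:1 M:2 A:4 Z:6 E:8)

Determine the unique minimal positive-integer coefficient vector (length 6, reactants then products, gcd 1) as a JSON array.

T: 2·8 = 16 | 1·5+3·0+5·2+5·0+1·1 = 16
M: 2·8 = 16 | 1·2+3·4+5·0+5·0+1·2 = 16
A: 2·8 = 16 | 1·1+3·2+5·0+5·1+1·4 = 16
Z: 2·7 = 14 | 1·5+3·1+5·0+5·0+1·6 = 14
E: 2·4 = 8 | 1·0+3·0+5·0+5·0+1·8 = 8
gcd(2,1,3,5,5,1) = 1

Coefficients: [2, 1, 3, 5, 5, 1]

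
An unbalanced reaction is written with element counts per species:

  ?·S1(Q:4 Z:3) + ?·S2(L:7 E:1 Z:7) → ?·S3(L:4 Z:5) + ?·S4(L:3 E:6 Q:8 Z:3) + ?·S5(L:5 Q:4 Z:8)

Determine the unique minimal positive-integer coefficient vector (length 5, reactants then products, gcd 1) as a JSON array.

Coefficients: [5, 6, 6, 1, 3]

L: 5·0+6·7 = 42 | 6·4+1·3+3·5 = 42
E: 5·0+6·1 = 6 | 6·0+1·6+3·0 = 6
Q: 5·4+6·0 = 20 | 6·0+1·8+3·4 = 20
Z: 5·3+6·7 = 57 | 6·5+1·3+3·8 = 57
gcd(5,6,6,1,3) = 1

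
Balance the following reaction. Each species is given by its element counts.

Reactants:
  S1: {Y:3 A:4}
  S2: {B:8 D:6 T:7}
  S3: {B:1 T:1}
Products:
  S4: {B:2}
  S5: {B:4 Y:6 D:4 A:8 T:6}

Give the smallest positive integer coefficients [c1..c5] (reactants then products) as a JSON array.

B: 6·0+2·8+4·1 = 20 | 4·2+3·4 = 20
Y: 6·3+2·0+4·0 = 18 | 4·0+3·6 = 18
D: 6·0+2·6+4·0 = 12 | 4·0+3·4 = 12
A: 6·4+2·0+4·0 = 24 | 4·0+3·8 = 24
T: 6·0+2·7+4·1 = 18 | 4·0+3·6 = 18
gcd(6,2,4,4,3) = 1

Coefficients: [6, 2, 4, 4, 3]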